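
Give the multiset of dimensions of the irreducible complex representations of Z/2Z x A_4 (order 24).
Dimensions: 1, 1, 1, 1, 1, 1, 3, 3

Explanation: There are 8 irreducibles (= number of conjugacy classes). Their dimensions d_i satisfy sum d_i^2 = |G| = 24: 1 + 1 + 1 + 1 + 1 + 1 + 9 + 9 = 24. (For the product with Z/2Z: each of the 2 1-dim characters of Z/2Z tensors with each irrep of A_4, giving 2 copies of each A_4-dimension.)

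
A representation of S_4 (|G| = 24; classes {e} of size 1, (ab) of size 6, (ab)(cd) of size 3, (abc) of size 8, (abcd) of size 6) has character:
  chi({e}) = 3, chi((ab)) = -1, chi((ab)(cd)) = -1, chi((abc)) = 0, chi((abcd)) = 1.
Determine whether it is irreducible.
Irreducible: <chi, chi> = 1.

Derivation: <chi, chi> = (1/|G|) sum_C |C| * |chi(C)|^2 = (1/24)[1*|3|^2 + 6*|-1|^2 + 3*|-1|^2 + 8*|0|^2 + 6*|1|^2]
  = (1/24)[(9) + (6) + (3) + (0) + (6)] = 24/24 = 1.
A character is irreducible iff <chi, chi> = 1, so this representation is irreducible.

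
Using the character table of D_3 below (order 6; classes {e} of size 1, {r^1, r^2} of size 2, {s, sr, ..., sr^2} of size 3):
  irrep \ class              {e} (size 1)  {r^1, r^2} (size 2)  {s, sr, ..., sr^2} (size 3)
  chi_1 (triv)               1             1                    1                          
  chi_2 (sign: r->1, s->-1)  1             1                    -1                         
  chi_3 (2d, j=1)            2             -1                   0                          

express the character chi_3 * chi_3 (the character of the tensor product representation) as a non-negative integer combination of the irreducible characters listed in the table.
chi_3 tensor chi_3 = chi_1 + chi_2 + chi_3 (all other irreducibles have multiplicity 0).

Justification: The character of a tensor product is the pointwise product (chi_3 * chi_3)(C) = chi_3(C) * chi_3(C):
  {e}: (2)*(2), {r^1, r^2}: (-1)*(-1), {s, sr, ..., sr^2}: (0)*(0)
so (chi_3 * chi_3) takes values
  {e} -> 4, {r^1, r^2} -> 1, {s, sr, ..., sr^2} -> 0.
Now take the inner product of this character with each irreducible chi from the table, <chi_3*chi_3, chi> = (1/6) sum_C |C| (chi_3*chi_3)(C) conj(chi(C)):
  <chi_3*chi_3, chi_1> = (1/6)[1*(4)*conj(1) + 2*(1)*conj(1) + 3*(0)*conj(1)]
      = (1/6)[(4) + (2) + (0)] = 6/6 = 1
  <chi_3*chi_3, chi_2> = (1/6)[1*(4)*conj(1) + 2*(1)*conj(1) + 3*(0)*conj(-1)]
      = (1/6)[(4) + (2) + (0)] = 6/6 = 1
  <chi_3*chi_3, chi_3> = (1/6)[1*(4)*conj(2) + 2*(1)*conj(-1) + 3*(0)*conj(0)]
      = (1/6)[(8) + (-2) + (0)] = 6/6 = 1
Hence the multiplicities are chi_1: 1, chi_2: 1, chi_3: 1. Dimension check: dim(chi_3)*dim(chi_3) = 2*2 = 4 and sum (mult * dim) = 1*1 + 1*1 + 1*2 = 4.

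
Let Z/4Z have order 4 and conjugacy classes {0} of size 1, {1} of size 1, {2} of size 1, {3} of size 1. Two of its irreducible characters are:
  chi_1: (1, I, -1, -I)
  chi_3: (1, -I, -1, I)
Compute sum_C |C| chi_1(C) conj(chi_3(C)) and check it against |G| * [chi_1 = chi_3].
Sum = 0; so <chi_1, chi_3> = 0 (distinct irreducibles are orthogonal).

Proof sketch: Compute term by term over conjugacy classes (|C| * chi_1(C) * conj(chi_3(C))):
  1*(1)*conj(1) + 1*(I)*conj(-I) + 1*(-1)*conj(-1) + 1*(-I)*conj(I)
  = (1) + (-1) + (1) + (-1)
  = 0.
(Exp terms are combined using exp(i*s)*conj(exp(i*t)) = exp(i*(s-t)), and sums of them are collapsed using the identity that for every m > 1 the m distinct m-th roots of unity sum to 0, e.g. 1 + exp(2*I*pi/3) + exp(-2*I*pi/3) = 0.)
Dividing by |G| = 4 gives 0/4 = 0, matching the row-orthogonality relation <chi_1, chi_3> = [chi_1 = chi_3].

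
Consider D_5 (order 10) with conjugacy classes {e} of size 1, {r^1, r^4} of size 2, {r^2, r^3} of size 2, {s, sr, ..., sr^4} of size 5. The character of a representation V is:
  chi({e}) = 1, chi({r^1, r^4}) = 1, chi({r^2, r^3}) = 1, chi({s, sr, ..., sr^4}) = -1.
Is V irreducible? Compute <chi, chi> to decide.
Irreducible: <chi, chi> = 1.

Reasoning: <chi, chi> = (1/|G|) sum_C |C| * |chi(C)|^2 = (1/10)[1*|1|^2 + 2*|1|^2 + 2*|1|^2 + 5*|-1|^2]
  = (1/10)[(1) + (2) + (2) + (5)] = 10/10 = 1.
A character is irreducible iff <chi, chi> = 1, so this representation is irreducible.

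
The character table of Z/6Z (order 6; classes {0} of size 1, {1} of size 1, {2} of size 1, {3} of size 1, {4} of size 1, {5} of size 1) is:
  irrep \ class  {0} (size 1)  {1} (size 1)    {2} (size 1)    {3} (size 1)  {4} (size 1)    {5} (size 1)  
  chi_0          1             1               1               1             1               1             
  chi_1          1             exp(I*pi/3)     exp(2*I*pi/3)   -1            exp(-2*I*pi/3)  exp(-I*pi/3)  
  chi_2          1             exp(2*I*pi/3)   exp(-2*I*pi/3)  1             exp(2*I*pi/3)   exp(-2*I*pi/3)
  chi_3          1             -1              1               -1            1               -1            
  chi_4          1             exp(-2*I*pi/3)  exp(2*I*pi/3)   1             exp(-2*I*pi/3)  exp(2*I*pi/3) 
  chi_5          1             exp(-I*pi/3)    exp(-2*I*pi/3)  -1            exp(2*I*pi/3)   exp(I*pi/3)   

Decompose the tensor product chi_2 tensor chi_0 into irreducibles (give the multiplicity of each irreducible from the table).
chi_2 tensor chi_0 = chi_2 (all other irreducibles have multiplicity 0).

Proof sketch: The character of a tensor product is the pointwise product (chi_2 * chi_0)(C) = chi_2(C) * chi_0(C):
  {0}: (1)*(1), {1}: (exp(2*I*pi/3))*(1), {2}: (exp(-2*I*pi/3))*(1), {3}: (1)*(1), {4}: (exp(2*I*pi/3))*(1), {5}: (exp(-2*I*pi/3))*(1)
so (chi_2 * chi_0) takes values
  {0} -> 1, {1} -> exp(2*I*pi/3), {2} -> exp(-2*I*pi/3), {3} -> 1, {4} -> exp(2*I*pi/3), {5} -> exp(-2*I*pi/3).
Now take the inner product of this character with each irreducible chi from the table, <chi_2*chi_0, chi> = (1/6) sum_C |C| (chi_2*chi_0)(C) conj(chi(C)):
  <chi_2*chi_0, chi_0> = (1/6)[1*(1)*conj(1) + 1*(exp(2*I*pi/3))*conj(1) + 1*(exp(-2*I*pi/3))*conj(1) + 1*(1)*conj(1) + 1*(exp(2*I*pi/3))*conj(1) + 1*(exp(-2*I*pi/3))*conj(1)]
      = (1/6)[(1) + (exp(2*I*pi/3)) + (exp(-2*I*pi/3)) + (1) + (exp(2*I*pi/3)) + (exp(-2*I*pi/3))] = 0/6 = 0
  <chi_2*chi_0, chi_1> = (1/6)[1*(1)*conj(1) + 1*(exp(2*I*pi/3))*conj(exp(I*pi/3)) + 1*(exp(-2*I*pi/3))*conj(exp(2*I*pi/3)) + 1*(1)*conj(-1) + 1*(exp(2*I*pi/3))*conj(exp(-2*I*pi/3)) + 1*(exp(-2*I*pi/3))*conj(exp(-I*pi/3))]
      = (1/6)[(1) + (exp(I*pi/3)) + (exp(2*I*pi/3)) + (-1) + (exp(-2*I*pi/3)) + (exp(-I*pi/3))] = 0/6 = 0
  <chi_2*chi_0, chi_2> = (1/6)[1*(1)*conj(1) + 1*(exp(2*I*pi/3))*conj(exp(2*I*pi/3)) + 1*(exp(-2*I*pi/3))*conj(exp(-2*I*pi/3)) + 1*(1)*conj(1) + 1*(exp(2*I*pi/3))*conj(exp(2*I*pi/3)) + 1*(exp(-2*I*pi/3))*conj(exp(-2*I*pi/3))]
      = (1/6)[(1) + (1) + (1) + (1) + (1) + (1)] = 6/6 = 1
  <chi_2*chi_0, chi_3> = (1/6)[1*(1)*conj(1) + 1*(exp(2*I*pi/3))*conj(-1) + 1*(exp(-2*I*pi/3))*conj(1) + 1*(1)*conj(-1) + 1*(exp(2*I*pi/3))*conj(1) + 1*(exp(-2*I*pi/3))*conj(-1)]
      = (1/6)[(1) + (-exp(2*I*pi/3)) + (exp(-2*I*pi/3)) + (-1) + (exp(2*I*pi/3)) + (-exp(-2*I*pi/3))] = 0/6 = 0
  <chi_2*chi_0, chi_4> = (1/6)[1*(1)*conj(1) + 1*(exp(2*I*pi/3))*conj(exp(-2*I*pi/3)) + 1*(exp(-2*I*pi/3))*conj(exp(2*I*pi/3)) + 1*(1)*conj(1) + 1*(exp(2*I*pi/3))*conj(exp(-2*I*pi/3)) + 1*(exp(-2*I*pi/3))*conj(exp(2*I*pi/3))]
      = (1/6)[(1) + (exp(-2*I*pi/3)) + (exp(2*I*pi/3)) + (1) + (exp(-2*I*pi/3)) + (exp(2*I*pi/3))] = 0/6 = 0
  <chi_2*chi_0, chi_5> = (1/6)[1*(1)*conj(1) + 1*(exp(2*I*pi/3))*conj(exp(-I*pi/3)) + 1*(exp(-2*I*pi/3))*conj(exp(-2*I*pi/3)) + 1*(1)*conj(-1) + 1*(exp(2*I*pi/3))*conj(exp(2*I*pi/3)) + 1*(exp(-2*I*pi/3))*conj(exp(I*pi/3))]
      = (1/6)[(1) + (-1) + (1) + (-1) + (1) + (-1)] = 0/6 = 0
(Exp terms are combined using exp(i*s)*conj(exp(i*t)) = exp(i*(s-t)), and sums of them are collapsed using the identity that for every m > 1 the m distinct m-th roots of unity sum to 0, e.g. 1 + exp(2*I*pi/3) + exp(-2*I*pi/3) = 0.)
Hence the multiplicities are chi_2: 1. Dimension check: dim(chi_2)*dim(chi_0) = 1*1 = 1 and sum (mult * dim) = 1*1 = 1.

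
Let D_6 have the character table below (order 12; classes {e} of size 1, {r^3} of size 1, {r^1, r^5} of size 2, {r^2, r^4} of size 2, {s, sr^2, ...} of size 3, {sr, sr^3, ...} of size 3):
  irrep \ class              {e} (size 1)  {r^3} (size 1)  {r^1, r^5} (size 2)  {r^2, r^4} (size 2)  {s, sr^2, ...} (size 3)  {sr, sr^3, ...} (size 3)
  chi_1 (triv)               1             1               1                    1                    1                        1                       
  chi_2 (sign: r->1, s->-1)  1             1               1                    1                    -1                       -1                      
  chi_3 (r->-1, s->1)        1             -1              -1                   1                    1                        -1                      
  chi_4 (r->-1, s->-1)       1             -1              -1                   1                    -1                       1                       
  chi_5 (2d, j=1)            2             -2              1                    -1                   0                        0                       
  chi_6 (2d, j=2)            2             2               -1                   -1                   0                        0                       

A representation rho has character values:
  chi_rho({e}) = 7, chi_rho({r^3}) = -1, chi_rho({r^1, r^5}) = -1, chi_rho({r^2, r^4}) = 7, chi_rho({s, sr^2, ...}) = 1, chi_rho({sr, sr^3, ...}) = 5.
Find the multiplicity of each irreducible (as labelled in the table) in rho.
Multiplicities: chi_1: 3, chi_2: 0, chi_3: 1, chi_4: 3, chi_5: 0, chi_6: 0.

Explanation: Use <chi_rho, chi> = (1/|G|) sum_C |C| * chi_rho(C) * conj(chi(C)) with |G| = 12 for each irreducible chi in the table:
  <chi_rho, chi_1> = (1/12)[1*(7)*conj(1) + 1*(-1)*conj(1) + 2*(-1)*conj(1) + 2*(7)*conj(1) + 3*(1)*conj(1) + 3*(5)*conj(1)]
      = (1/12)[(7) + (-1) + (-2) + (14) + (3) + (15)] = 36/12 = 3
  <chi_rho, chi_2> = (1/12)[1*(7)*conj(1) + 1*(-1)*conj(1) + 2*(-1)*conj(1) + 2*(7)*conj(1) + 3*(1)*conj(-1) + 3*(5)*conj(-1)]
      = (1/12)[(7) + (-1) + (-2) + (14) + (-3) + (-15)] = 0/12 = 0
  <chi_rho, chi_3> = (1/12)[1*(7)*conj(1) + 1*(-1)*conj(-1) + 2*(-1)*conj(-1) + 2*(7)*conj(1) + 3*(1)*conj(1) + 3*(5)*conj(-1)]
      = (1/12)[(7) + (1) + (2) + (14) + (3) + (-15)] = 12/12 = 1
  <chi_rho, chi_4> = (1/12)[1*(7)*conj(1) + 1*(-1)*conj(-1) + 2*(-1)*conj(-1) + 2*(7)*conj(1) + 3*(1)*conj(-1) + 3*(5)*conj(1)]
      = (1/12)[(7) + (1) + (2) + (14) + (-3) + (15)] = 36/12 = 3
  <chi_rho, chi_5> = (1/12)[1*(7)*conj(2) + 1*(-1)*conj(-2) + 2*(-1)*conj(1) + 2*(7)*conj(-1) + 3*(1)*conj(0) + 3*(5)*conj(0)]
      = (1/12)[(14) + (2) + (-2) + (-14) + (0) + (0)] = 0/12 = 0
  <chi_rho, chi_6> = (1/12)[1*(7)*conj(2) + 1*(-1)*conj(2) + 2*(-1)*conj(-1) + 2*(7)*conj(-1) + 3*(1)*conj(0) + 3*(5)*conj(0)]
      = (1/12)[(14) + (-2) + (2) + (-14) + (0) + (0)] = 0/12 = 0
Dimension check: dim(rho) = sum (mult * dim) = 3*1 + 0*1 + 1*1 + 3*1 + 0*2 + 0*2 = 7 = chi_rho(e) = 7.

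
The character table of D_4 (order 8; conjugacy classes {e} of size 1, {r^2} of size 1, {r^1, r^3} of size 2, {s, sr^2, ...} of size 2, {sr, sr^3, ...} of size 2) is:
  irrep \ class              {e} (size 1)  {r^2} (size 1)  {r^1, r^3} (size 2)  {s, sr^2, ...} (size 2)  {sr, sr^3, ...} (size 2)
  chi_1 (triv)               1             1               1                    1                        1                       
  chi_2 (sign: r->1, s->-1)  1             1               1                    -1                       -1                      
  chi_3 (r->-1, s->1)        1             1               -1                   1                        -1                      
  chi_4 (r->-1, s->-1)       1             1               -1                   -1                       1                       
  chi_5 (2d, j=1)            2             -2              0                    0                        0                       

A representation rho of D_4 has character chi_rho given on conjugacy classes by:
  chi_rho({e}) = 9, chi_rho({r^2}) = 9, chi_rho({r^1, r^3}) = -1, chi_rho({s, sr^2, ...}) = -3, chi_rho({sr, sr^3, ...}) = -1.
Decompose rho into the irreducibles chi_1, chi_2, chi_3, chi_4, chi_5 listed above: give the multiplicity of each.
Multiplicities: chi_1: 1, chi_2: 3, chi_3: 2, chi_4: 3, chi_5: 0.

Solution. Use <chi_rho, chi> = (1/|G|) sum_C |C| * chi_rho(C) * conj(chi(C)) with |G| = 8 for each irreducible chi in the table:
  <chi_rho, chi_1> = (1/8)[1*(9)*conj(1) + 1*(9)*conj(1) + 2*(-1)*conj(1) + 2*(-3)*conj(1) + 2*(-1)*conj(1)]
      = (1/8)[(9) + (9) + (-2) + (-6) + (-2)] = 8/8 = 1
  <chi_rho, chi_2> = (1/8)[1*(9)*conj(1) + 1*(9)*conj(1) + 2*(-1)*conj(1) + 2*(-3)*conj(-1) + 2*(-1)*conj(-1)]
      = (1/8)[(9) + (9) + (-2) + (6) + (2)] = 24/8 = 3
  <chi_rho, chi_3> = (1/8)[1*(9)*conj(1) + 1*(9)*conj(1) + 2*(-1)*conj(-1) + 2*(-3)*conj(1) + 2*(-1)*conj(-1)]
      = (1/8)[(9) + (9) + (2) + (-6) + (2)] = 16/8 = 2
  <chi_rho, chi_4> = (1/8)[1*(9)*conj(1) + 1*(9)*conj(1) + 2*(-1)*conj(-1) + 2*(-3)*conj(-1) + 2*(-1)*conj(1)]
      = (1/8)[(9) + (9) + (2) + (6) + (-2)] = 24/8 = 3
  <chi_rho, chi_5> = (1/8)[1*(9)*conj(2) + 1*(9)*conj(-2) + 2*(-1)*conj(0) + 2*(-3)*conj(0) + 2*(-1)*conj(0)]
      = (1/8)[(18) + (-18) + (0) + (0) + (0)] = 0/8 = 0
Dimension check: dim(rho) = sum (mult * dim) = 1*1 + 3*1 + 2*1 + 3*1 + 0*2 = 9 = chi_rho(e) = 9.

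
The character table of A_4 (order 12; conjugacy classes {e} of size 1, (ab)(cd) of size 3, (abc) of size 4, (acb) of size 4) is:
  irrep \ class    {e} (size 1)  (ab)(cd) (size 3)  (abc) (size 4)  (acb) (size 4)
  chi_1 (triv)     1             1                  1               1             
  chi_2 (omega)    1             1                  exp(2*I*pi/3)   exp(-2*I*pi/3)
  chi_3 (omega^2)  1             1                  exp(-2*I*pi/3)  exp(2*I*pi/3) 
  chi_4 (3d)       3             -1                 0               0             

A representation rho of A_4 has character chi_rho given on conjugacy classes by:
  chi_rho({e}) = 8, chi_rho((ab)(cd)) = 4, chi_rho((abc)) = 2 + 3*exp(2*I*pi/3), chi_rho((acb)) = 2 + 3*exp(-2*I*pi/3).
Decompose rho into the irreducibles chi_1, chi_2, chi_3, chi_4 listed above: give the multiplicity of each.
Multiplicities: chi_1: 2, chi_2: 3, chi_3: 0, chi_4: 1.

Why: Use <chi_rho, chi> = (1/|G|) sum_C |C| * chi_rho(C) * conj(chi(C)) with |G| = 12 for each irreducible chi in the table:
  <chi_rho, chi_1> = (1/12)[1*(8)*conj(1) + 3*(4)*conj(1) + 4*(2 + 3*exp(2*I*pi/3))*conj(1) + 4*(2 + 3*exp(-2*I*pi/3))*conj(1)]
      = (1/12)[(8) + (12) + (8 + 12*exp(2*I*pi/3)) + (8 + 12*exp(-2*I*pi/3))] = 24/12 = 2
  <chi_rho, chi_2> = (1/12)[1*(8)*conj(1) + 3*(4)*conj(1) + 4*(2 + 3*exp(2*I*pi/3))*conj(exp(2*I*pi/3)) + 4*(2 + 3*exp(-2*I*pi/3))*conj(exp(-2*I*pi/3))]
      = (1/12)[(8) + (12) + (12 + 8*exp(-2*I*pi/3)) + (12 + 8*exp(2*I*pi/3))] = 36/12 = 3
  <chi_rho, chi_3> = (1/12)[1*(8)*conj(1) + 3*(4)*conj(1) + 4*(2 + 3*exp(2*I*pi/3))*conj(exp(-2*I*pi/3)) + 4*(2 + 3*exp(-2*I*pi/3))*conj(exp(2*I*pi/3))]
      = (1/12)[(8) + (12) + (12*exp(-2*I*pi/3) + 8*exp(2*I*pi/3)) + (8*exp(-2*I*pi/3) + 12*exp(2*I*pi/3))] = 0/12 = 0
  <chi_rho, chi_4> = (1/12)[1*(8)*conj(3) + 3*(4)*conj(-1) + 4*(2 + 3*exp(2*I*pi/3))*conj(0) + 4*(2 + 3*exp(-2*I*pi/3))*conj(0)]
      = (1/12)[(24) + (-12) + (0) + (0)] = 12/12 = 1
(Exp terms are combined using exp(i*s)*conj(exp(i*t)) = exp(i*(s-t)), and sums of them are collapsed using the identity that for every m > 1 the m distinct m-th roots of unity sum to 0, e.g. 1 + exp(2*I*pi/3) + exp(-2*I*pi/3) = 0.)
Dimension check: dim(rho) = sum (mult * dim) = 2*1 + 3*1 + 0*1 + 1*3 = 8 = chi_rho(e) = 8.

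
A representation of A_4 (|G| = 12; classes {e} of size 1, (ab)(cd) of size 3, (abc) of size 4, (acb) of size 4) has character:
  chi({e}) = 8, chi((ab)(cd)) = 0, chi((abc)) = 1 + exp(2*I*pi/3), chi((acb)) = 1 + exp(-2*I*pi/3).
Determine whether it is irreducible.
Not irreducible (reducible): <chi, chi> = 6 > 1.

Derivation: <chi, chi> = (1/|G|) sum_C |C| * |chi(C)|^2 = (1/12)[1*|8|^2 + 3*|0|^2 + 4*|1 + exp(2*I*pi/3)|^2 + 4*|1 + exp(-2*I*pi/3)|^2]
  = (1/12)[(64) + (0) + (4) + (4)] = 72/12 = 6.
(Exp terms are combined using exp(i*s)*conj(exp(i*t)) = exp(i*(s-t)), and sums of them are collapsed using the identity that for every m > 1 the m distinct m-th roots of unity sum to 0, e.g. 1 + exp(2*I*pi/3) + exp(-2*I*pi/3) = 0.)
A character is irreducible iff <chi, chi> = 1, so this representation is reducible.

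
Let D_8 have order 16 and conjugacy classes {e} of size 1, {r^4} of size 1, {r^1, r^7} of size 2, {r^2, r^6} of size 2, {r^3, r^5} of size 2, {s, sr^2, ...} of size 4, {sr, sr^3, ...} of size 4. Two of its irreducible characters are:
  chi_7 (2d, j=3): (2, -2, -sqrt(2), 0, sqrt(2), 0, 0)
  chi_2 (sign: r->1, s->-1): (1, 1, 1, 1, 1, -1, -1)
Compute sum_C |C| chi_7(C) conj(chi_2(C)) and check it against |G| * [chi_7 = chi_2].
Sum = 0; so <chi_7, chi_2> = 0 (distinct irreducibles are orthogonal).

Argument: Compute term by term over conjugacy classes (|C| * chi_7(C) * conj(chi_2(C))):
  1*(2)*conj(1) + 1*(-2)*conj(1) + 2*(-sqrt(2))*conj(1) + 2*(0)*conj(1) + 2*(sqrt(2))*conj(1) + 4*(0)*conj(-1) + 4*(0)*conj(-1)
  = (2) + (-2) + (-2*sqrt(2)) + (0) + (2*sqrt(2)) + (0) + (0)
  = 0.
Dividing by |G| = 16 gives 0/16 = 0, matching the row-orthogonality relation <chi_7, chi_2> = [chi_7 = chi_2].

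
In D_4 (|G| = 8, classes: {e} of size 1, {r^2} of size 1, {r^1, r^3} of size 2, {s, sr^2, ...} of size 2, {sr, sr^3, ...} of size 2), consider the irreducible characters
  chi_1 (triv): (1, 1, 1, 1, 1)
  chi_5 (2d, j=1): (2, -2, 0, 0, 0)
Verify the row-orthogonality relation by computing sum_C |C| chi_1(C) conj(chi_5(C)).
Sum = 0; so <chi_1, chi_5> = 0 (distinct irreducibles are orthogonal).

Details: Compute term by term over conjugacy classes (|C| * chi_1(C) * conj(chi_5(C))):
  1*(1)*conj(2) + 1*(1)*conj(-2) + 2*(1)*conj(0) + 2*(1)*conj(0) + 2*(1)*conj(0)
  = (2) + (-2) + (0) + (0) + (0)
  = 0.
Dividing by |G| = 8 gives 0/8 = 0, matching the row-orthogonality relation <chi_1, chi_5> = [chi_1 = chi_5].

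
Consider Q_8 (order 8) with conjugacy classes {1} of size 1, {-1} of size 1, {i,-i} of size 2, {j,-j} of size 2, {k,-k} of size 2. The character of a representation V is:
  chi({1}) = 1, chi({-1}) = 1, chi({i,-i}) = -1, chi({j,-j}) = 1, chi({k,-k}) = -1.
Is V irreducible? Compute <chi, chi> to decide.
Irreducible: <chi, chi> = 1.

Details: <chi, chi> = (1/|G|) sum_C |C| * |chi(C)|^2 = (1/8)[1*|1|^2 + 1*|1|^2 + 2*|-1|^2 + 2*|1|^2 + 2*|-1|^2]
  = (1/8)[(1) + (1) + (2) + (2) + (2)] = 8/8 = 1.
A character is irreducible iff <chi, chi> = 1, so this representation is irreducible.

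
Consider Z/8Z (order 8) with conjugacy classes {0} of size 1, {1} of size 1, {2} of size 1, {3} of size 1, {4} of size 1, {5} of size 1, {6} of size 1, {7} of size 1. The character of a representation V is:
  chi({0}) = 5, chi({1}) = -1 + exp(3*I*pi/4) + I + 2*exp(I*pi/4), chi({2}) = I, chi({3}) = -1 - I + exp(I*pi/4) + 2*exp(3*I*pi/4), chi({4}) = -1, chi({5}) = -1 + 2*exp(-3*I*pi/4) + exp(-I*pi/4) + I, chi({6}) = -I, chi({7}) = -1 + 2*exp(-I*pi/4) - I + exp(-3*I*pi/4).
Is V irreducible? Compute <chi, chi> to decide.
Not irreducible (reducible): <chi, chi> = 7 > 1.

Argument: <chi, chi> = (1/|G|) sum_C |C| * |chi(C)|^2 = (1/8)[1*|5|^2 + 1*|-1 + exp(3*I*pi/4) + I + 2*exp(I*pi/4)|^2 + 1*|I|^2 + 1*|-1 - I + exp(I*pi/4) + 2*exp(3*I*pi/4)|^2 + 1*|-1|^2 + 1*|-1 + 2*exp(-3*I*pi/4) + exp(-I*pi/4) + I|^2 + 1*|-I|^2 + 1*|-1 + 2*exp(-I*pi/4) - I + exp(-3*I*pi/4)|^2]
  = (1/8)[(25) + (7 - 3*exp(3*I*pi/4) - exp(-I*pi/4) - 2*exp(-3*I*pi/4)) + (1) + (7 - 2*exp(I*pi/4) - exp(3*I*pi/4) - 3*exp(-I*pi/4)) + (1) + (7 - 2*exp(I*pi/4) - exp(3*I*pi/4) - 3*exp(-I*pi/4)) + (1) + (7 - 3*exp(3*I*pi/4) - exp(-I*pi/4) - 2*exp(-3*I*pi/4))] = 56/8 = 7.
(Exp terms are combined using exp(i*s)*conj(exp(i*t)) = exp(i*(s-t)), and sums of them are collapsed using the identity that for every m > 1 the m distinct m-th roots of unity sum to 0, e.g. 1 + exp(2*I*pi/3) + exp(-2*I*pi/3) = 0.)
A character is irreducible iff <chi, chi> = 1, so this representation is reducible.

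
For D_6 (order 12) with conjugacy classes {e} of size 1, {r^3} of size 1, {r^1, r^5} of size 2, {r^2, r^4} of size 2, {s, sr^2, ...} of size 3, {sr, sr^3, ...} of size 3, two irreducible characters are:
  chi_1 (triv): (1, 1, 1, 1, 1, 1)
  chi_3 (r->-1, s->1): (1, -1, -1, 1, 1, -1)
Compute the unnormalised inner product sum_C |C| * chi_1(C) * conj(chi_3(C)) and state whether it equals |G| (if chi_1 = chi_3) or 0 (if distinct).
Sum = 0; so <chi_1, chi_3> = 0 (distinct irreducibles are orthogonal).

Reasoning: Compute term by term over conjugacy classes (|C| * chi_1(C) * conj(chi_3(C))):
  1*(1)*conj(1) + 1*(1)*conj(-1) + 2*(1)*conj(-1) + 2*(1)*conj(1) + 3*(1)*conj(1) + 3*(1)*conj(-1)
  = (1) + (-1) + (-2) + (2) + (3) + (-3)
  = 0.
Dividing by |G| = 12 gives 0/12 = 0, matching the row-orthogonality relation <chi_1, chi_3> = [chi_1 = chi_3].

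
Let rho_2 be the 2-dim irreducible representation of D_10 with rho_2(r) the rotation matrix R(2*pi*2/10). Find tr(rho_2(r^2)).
chi_{rho_2}(r^2) = 2*cos(2*pi*2*2/10) = -sqrt(5)/2 - 1/2

Derivation: rho_2(r^2) is rotation by angle 2*pi*2*2/10, whose trace is 2*cos(2*pi*2*2/10) = -sqrt(5)/2 - 1/2.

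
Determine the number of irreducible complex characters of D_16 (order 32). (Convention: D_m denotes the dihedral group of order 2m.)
11

Derivation: The number of irreducible complex representations of a finite group equals its number of conjugacy classes. D_16 has 11 conjugacy classes (n/2 + 3 for n even), so D_16 (order 32) has exactly 11 irreducible complex representations.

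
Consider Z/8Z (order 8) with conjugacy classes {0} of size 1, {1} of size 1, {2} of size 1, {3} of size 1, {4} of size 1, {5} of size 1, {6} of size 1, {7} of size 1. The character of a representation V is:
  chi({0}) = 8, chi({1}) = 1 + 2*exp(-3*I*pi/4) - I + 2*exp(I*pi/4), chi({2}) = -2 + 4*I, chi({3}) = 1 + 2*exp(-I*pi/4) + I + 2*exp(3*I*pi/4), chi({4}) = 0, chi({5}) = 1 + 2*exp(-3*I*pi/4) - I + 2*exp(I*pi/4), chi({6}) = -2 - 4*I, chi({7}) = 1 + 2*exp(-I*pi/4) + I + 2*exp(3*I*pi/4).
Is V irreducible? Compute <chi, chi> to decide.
Not irreducible (reducible): <chi, chi> = 14 > 1.

Reasoning: <chi, chi> = (1/|G|) sum_C |C| * |chi(C)|^2 = (1/8)[1*|8|^2 + 1*|1 + 2*exp(-3*I*pi/4) - I + 2*exp(I*pi/4)|^2 + 1*|-2 + 4*I|^2 + 1*|1 + 2*exp(-I*pi/4) + I + 2*exp(3*I*pi/4)|^2 + 1*|0|^2 + 1*|1 + 2*exp(-3*I*pi/4) - I + 2*exp(I*pi/4)|^2 + 1*|-2 - 4*I|^2 + 1*|1 + 2*exp(-I*pi/4) + I + 2*exp(3*I*pi/4)|^2]
  = (1/8)[(64) + (2) + (20) + (2) + (0) + (2) + (20) + (2)] = 112/8 = 14.
(Exp terms are combined using exp(i*s)*conj(exp(i*t)) = exp(i*(s-t)), and sums of them are collapsed using the identity that for every m > 1 the m distinct m-th roots of unity sum to 0, e.g. 1 + exp(2*I*pi/3) + exp(-2*I*pi/3) = 0.)
A character is irreducible iff <chi, chi> = 1, so this representation is reducible.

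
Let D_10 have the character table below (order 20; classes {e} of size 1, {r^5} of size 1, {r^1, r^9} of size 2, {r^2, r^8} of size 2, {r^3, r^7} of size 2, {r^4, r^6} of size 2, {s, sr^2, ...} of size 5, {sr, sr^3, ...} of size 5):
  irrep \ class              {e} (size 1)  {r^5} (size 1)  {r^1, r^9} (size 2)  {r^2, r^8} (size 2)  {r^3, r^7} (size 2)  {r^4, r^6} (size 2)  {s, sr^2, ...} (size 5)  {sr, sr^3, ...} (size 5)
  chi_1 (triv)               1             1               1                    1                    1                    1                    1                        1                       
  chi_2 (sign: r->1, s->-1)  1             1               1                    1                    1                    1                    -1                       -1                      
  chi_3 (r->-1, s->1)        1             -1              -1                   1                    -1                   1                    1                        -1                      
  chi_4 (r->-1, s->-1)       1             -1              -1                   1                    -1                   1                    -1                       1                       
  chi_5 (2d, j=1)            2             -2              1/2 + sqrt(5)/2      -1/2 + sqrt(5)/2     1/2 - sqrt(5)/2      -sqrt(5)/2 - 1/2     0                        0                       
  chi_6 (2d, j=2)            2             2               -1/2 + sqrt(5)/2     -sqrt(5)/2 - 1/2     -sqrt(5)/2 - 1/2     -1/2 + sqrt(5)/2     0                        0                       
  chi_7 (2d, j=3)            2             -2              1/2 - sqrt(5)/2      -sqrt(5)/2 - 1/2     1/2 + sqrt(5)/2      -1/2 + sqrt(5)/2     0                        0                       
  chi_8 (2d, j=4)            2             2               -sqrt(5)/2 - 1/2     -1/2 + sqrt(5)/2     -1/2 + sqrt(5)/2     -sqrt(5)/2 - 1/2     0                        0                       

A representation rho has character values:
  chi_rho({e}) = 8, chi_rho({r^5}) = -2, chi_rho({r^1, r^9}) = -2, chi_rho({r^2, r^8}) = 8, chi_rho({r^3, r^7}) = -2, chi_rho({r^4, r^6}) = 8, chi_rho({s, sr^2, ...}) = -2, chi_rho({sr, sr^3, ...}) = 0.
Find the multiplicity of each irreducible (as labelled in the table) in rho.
Multiplicities: chi_1: 1, chi_2: 2, chi_3: 2, chi_4: 3, chi_5: 0, chi_6: 0, chi_7: 0, chi_8: 0.

Reasoning: Use <chi_rho, chi> = (1/|G|) sum_C |C| * chi_rho(C) * conj(chi(C)) with |G| = 20 for each irreducible chi in the table:
  <chi_rho, chi_1> = (1/20)[1*(8)*conj(1) + 1*(-2)*conj(1) + 2*(-2)*conj(1) + 2*(8)*conj(1) + 2*(-2)*conj(1) + 2*(8)*conj(1) + 5*(-2)*conj(1) + 5*(0)*conj(1)]
      = (1/20)[(8) + (-2) + (-4) + (16) + (-4) + (16) + (-10) + (0)] = 20/20 = 1
  <chi_rho, chi_2> = (1/20)[1*(8)*conj(1) + 1*(-2)*conj(1) + 2*(-2)*conj(1) + 2*(8)*conj(1) + 2*(-2)*conj(1) + 2*(8)*conj(1) + 5*(-2)*conj(-1) + 5*(0)*conj(-1)]
      = (1/20)[(8) + (-2) + (-4) + (16) + (-4) + (16) + (10) + (0)] = 40/20 = 2
  <chi_rho, chi_3> = (1/20)[1*(8)*conj(1) + 1*(-2)*conj(-1) + 2*(-2)*conj(-1) + 2*(8)*conj(1) + 2*(-2)*conj(-1) + 2*(8)*conj(1) + 5*(-2)*conj(1) + 5*(0)*conj(-1)]
      = (1/20)[(8) + (2) + (4) + (16) + (4) + (16) + (-10) + (0)] = 40/20 = 2
  <chi_rho, chi_4> = (1/20)[1*(8)*conj(1) + 1*(-2)*conj(-1) + 2*(-2)*conj(-1) + 2*(8)*conj(1) + 2*(-2)*conj(-1) + 2*(8)*conj(1) + 5*(-2)*conj(-1) + 5*(0)*conj(1)]
      = (1/20)[(8) + (2) + (4) + (16) + (4) + (16) + (10) + (0)] = 60/20 = 3
  <chi_rho, chi_5> = (1/20)[1*(8)*conj(2) + 1*(-2)*conj(-2) + 2*(-2)*conj(1/2 + sqrt(5)/2) + 2*(8)*conj(-1/2 + sqrt(5)/2) + 2*(-2)*conj(1/2 - sqrt(5)/2) + 2*(8)*conj(-sqrt(5)/2 - 1/2) + 5*(-2)*conj(0) + 5*(0)*conj(0)]
      = (1/20)[(16) + (4) + (-2*sqrt(5) - 2) + (-8 + 8*sqrt(5)) + (-2 + 2*sqrt(5)) + (-8*sqrt(5) - 8) + (0) + (0)] = 0/20 = 0
  <chi_rho, chi_6> = (1/20)[1*(8)*conj(2) + 1*(-2)*conj(2) + 2*(-2)*conj(-1/2 + sqrt(5)/2) + 2*(8)*conj(-sqrt(5)/2 - 1/2) + 2*(-2)*conj(-sqrt(5)/2 - 1/2) + 2*(8)*conj(-1/2 + sqrt(5)/2) + 5*(-2)*conj(0) + 5*(0)*conj(0)]
      = (1/20)[(16) + (-4) + (2 - 2*sqrt(5)) + (-8*sqrt(5) - 8) + (2 + 2*sqrt(5)) + (-8 + 8*sqrt(5)) + (0) + (0)] = 0/20 = 0
  <chi_rho, chi_7> = (1/20)[1*(8)*conj(2) + 1*(-2)*conj(-2) + 2*(-2)*conj(1/2 - sqrt(5)/2) + 2*(8)*conj(-sqrt(5)/2 - 1/2) + 2*(-2)*conj(1/2 + sqrt(5)/2) + 2*(8)*conj(-1/2 + sqrt(5)/2) + 5*(-2)*conj(0) + 5*(0)*conj(0)]
      = (1/20)[(16) + (4) + (-2 + 2*sqrt(5)) + (-8*sqrt(5) - 8) + (-2*sqrt(5) - 2) + (-8 + 8*sqrt(5)) + (0) + (0)] = 0/20 = 0
  <chi_rho, chi_8> = (1/20)[1*(8)*conj(2) + 1*(-2)*conj(2) + 2*(-2)*conj(-sqrt(5)/2 - 1/2) + 2*(8)*conj(-1/2 + sqrt(5)/2) + 2*(-2)*conj(-1/2 + sqrt(5)/2) + 2*(8)*conj(-sqrt(5)/2 - 1/2) + 5*(-2)*conj(0) + 5*(0)*conj(0)]
      = (1/20)[(16) + (-4) + (2 + 2*sqrt(5)) + (-8 + 8*sqrt(5)) + (2 - 2*sqrt(5)) + (-8*sqrt(5) - 8) + (0) + (0)] = 0/20 = 0
Dimension check: dim(rho) = sum (mult * dim) = 1*1 + 2*1 + 2*1 + 3*1 + 0*2 + 0*2 + 0*2 + 0*2 = 8 = chi_rho(e) = 8.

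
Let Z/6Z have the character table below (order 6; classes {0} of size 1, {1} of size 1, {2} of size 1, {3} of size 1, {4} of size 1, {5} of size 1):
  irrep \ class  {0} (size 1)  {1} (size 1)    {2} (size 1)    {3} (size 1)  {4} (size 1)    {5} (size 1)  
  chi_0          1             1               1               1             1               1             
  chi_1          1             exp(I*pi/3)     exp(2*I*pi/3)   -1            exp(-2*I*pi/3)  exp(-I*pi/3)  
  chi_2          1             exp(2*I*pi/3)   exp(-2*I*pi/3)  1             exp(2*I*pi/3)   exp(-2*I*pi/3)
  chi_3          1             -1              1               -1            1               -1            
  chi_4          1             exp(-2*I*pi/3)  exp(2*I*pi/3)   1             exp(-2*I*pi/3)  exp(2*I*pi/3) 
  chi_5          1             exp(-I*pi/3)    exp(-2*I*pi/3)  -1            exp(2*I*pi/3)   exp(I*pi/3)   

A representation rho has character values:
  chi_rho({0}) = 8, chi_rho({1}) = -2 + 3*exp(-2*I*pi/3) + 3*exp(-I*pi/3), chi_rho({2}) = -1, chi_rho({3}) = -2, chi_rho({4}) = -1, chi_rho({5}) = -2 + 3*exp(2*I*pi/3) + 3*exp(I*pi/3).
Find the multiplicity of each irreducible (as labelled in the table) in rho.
Multiplicities: chi_0: 0, chi_1: 0, chi_2: 0, chi_3: 2, chi_4: 3, chi_5: 3.

Working: Use <chi_rho, chi> = (1/|G|) sum_C |C| * chi_rho(C) * conj(chi(C)) with |G| = 6 for each irreducible chi in the table:
  <chi_rho, chi_0> = (1/6)[1*(8)*conj(1) + 1*(-2 + 3*exp(-2*I*pi/3) + 3*exp(-I*pi/3))*conj(1) + 1*(-1)*conj(1) + 1*(-2)*conj(1) + 1*(-1)*conj(1) + 1*(-2 + 3*exp(2*I*pi/3) + 3*exp(I*pi/3))*conj(1)]
      = (1/6)[(8) + (-2 + 3*exp(-2*I*pi/3) + 3*exp(-I*pi/3)) + (-1) + (-2) + (-1) + (-2 + 3*exp(2*I*pi/3) + 3*exp(I*pi/3))] = 0/6 = 0
  <chi_rho, chi_1> = (1/6)[1*(8)*conj(1) + 1*(-2 + 3*exp(-2*I*pi/3) + 3*exp(-I*pi/3))*conj(exp(I*pi/3)) + 1*(-1)*conj(exp(2*I*pi/3)) + 1*(-2)*conj(-1) + 1*(-1)*conj(exp(-2*I*pi/3)) + 1*(-2 + 3*exp(2*I*pi/3) + 3*exp(I*pi/3))*conj(exp(-I*pi/3))]
      = (1/6)[(8) + (-3 + 3*exp(-2*I*pi/3) - 2*exp(-I*pi/3)) + (3 + 2*exp(-2*I*pi/3) + 3*exp(2*I*pi/3)) + (2) + (3 + 3*exp(-2*I*pi/3) + 2*exp(2*I*pi/3)) + (-3 - 2*exp(I*pi/3) + 3*exp(2*I*pi/3))] = 0/6 = 0
  <chi_rho, chi_2> = (1/6)[1*(8)*conj(1) + 1*(-2 + 3*exp(-2*I*pi/3) + 3*exp(-I*pi/3))*conj(exp(2*I*pi/3)) + 1*(-1)*conj(exp(-2*I*pi/3)) + 1*(-2)*conj(1) + 1*(-1)*conj(exp(2*I*pi/3)) + 1*(-2 + 3*exp(2*I*pi/3) + 3*exp(I*pi/3))*conj(exp(-2*I*pi/3))]
      = (1/6)[(8) + (-3 - 2*exp(-2*I*pi/3) + 3*exp(2*I*pi/3)) + (3 + 3*exp(-2*I*pi/3) + 2*exp(2*I*pi/3)) + (-2) + (3 + 2*exp(-2*I*pi/3) + 3*exp(2*I*pi/3)) + (-3 + 3*exp(-2*I*pi/3) - 2*exp(2*I*pi/3))] = 0/6 = 0
  <chi_rho, chi_3> = (1/6)[1*(8)*conj(1) + 1*(-2 + 3*exp(-2*I*pi/3) + 3*exp(-I*pi/3))*conj(-1) + 1*(-1)*conj(1) + 1*(-2)*conj(-1) + 1*(-1)*conj(1) + 1*(-2 + 3*exp(2*I*pi/3) + 3*exp(I*pi/3))*conj(-1)]
      = (1/6)[(8) + (2 - 3*exp(-I*pi/3) - 3*exp(-2*I*pi/3)) + (-1) + (2) + (-1) + (2 - 3*exp(I*pi/3) - 3*exp(2*I*pi/3))] = 12/6 = 2
  <chi_rho, chi_4> = (1/6)[1*(8)*conj(1) + 1*(-2 + 3*exp(-2*I*pi/3) + 3*exp(-I*pi/3))*conj(exp(-2*I*pi/3)) + 1*(-1)*conj(exp(2*I*pi/3)) + 1*(-2)*conj(1) + 1*(-1)*conj(exp(-2*I*pi/3)) + 1*(-2 + 3*exp(2*I*pi/3) + 3*exp(I*pi/3))*conj(exp(2*I*pi/3))]
      = (1/6)[(8) + (3 - 2*exp(2*I*pi/3) + 3*exp(I*pi/3)) + (3 + 2*exp(-2*I*pi/3) + 3*exp(2*I*pi/3)) + (-2) + (3 + 3*exp(-2*I*pi/3) + 2*exp(2*I*pi/3)) + (3 + 3*exp(-I*pi/3) - 2*exp(-2*I*pi/3))] = 18/6 = 3
  <chi_rho, chi_5> = (1/6)[1*(8)*conj(1) + 1*(-2 + 3*exp(-2*I*pi/3) + 3*exp(-I*pi/3))*conj(exp(-I*pi/3)) + 1*(-1)*conj(exp(-2*I*pi/3)) + 1*(-2)*conj(-1) + 1*(-1)*conj(exp(2*I*pi/3)) + 1*(-2 + 3*exp(2*I*pi/3) + 3*exp(I*pi/3))*conj(exp(I*pi/3))]
      = (1/6)[(8) + (3 + 3*exp(-I*pi/3) - 2*exp(I*pi/3)) + (3 + 3*exp(-2*I*pi/3) + 2*exp(2*I*pi/3)) + (2) + (3 + 2*exp(-2*I*pi/3) + 3*exp(2*I*pi/3)) + (3 - 2*exp(-I*pi/3) + 3*exp(I*pi/3))] = 18/6 = 3
(Exp terms are combined using exp(i*s)*conj(exp(i*t)) = exp(i*(s-t)), and sums of them are collapsed using the identity that for every m > 1 the m distinct m-th roots of unity sum to 0, e.g. 1 + exp(2*I*pi/3) + exp(-2*I*pi/3) = 0.)
Dimension check: dim(rho) = sum (mult * dim) = 0*1 + 0*1 + 0*1 + 2*1 + 3*1 + 3*1 = 8 = chi_rho(e) = 8.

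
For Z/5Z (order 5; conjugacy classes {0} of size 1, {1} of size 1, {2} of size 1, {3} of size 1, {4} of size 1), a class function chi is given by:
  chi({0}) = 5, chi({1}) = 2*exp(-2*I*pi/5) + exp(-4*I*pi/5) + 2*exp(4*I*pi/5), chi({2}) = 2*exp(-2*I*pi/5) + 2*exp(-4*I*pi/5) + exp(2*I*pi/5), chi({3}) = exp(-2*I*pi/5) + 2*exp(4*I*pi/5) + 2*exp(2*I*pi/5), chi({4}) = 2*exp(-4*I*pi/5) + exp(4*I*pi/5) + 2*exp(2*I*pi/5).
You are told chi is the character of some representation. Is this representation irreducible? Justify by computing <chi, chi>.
Not irreducible (reducible): <chi, chi> = 9 > 1.

Proof sketch: <chi, chi> = (1/|G|) sum_C |C| * |chi(C)|^2 = (1/5)[1*|5|^2 + 1*|2*exp(-2*I*pi/5) + exp(-4*I*pi/5) + 2*exp(4*I*pi/5)|^2 + 1*|2*exp(-2*I*pi/5) + 2*exp(-4*I*pi/5) + exp(2*I*pi/5)|^2 + 1*|exp(-2*I*pi/5) + 2*exp(4*I*pi/5) + 2*exp(2*I*pi/5)|^2 + 1*|2*exp(-4*I*pi/5) + exp(4*I*pi/5) + 2*exp(2*I*pi/5)|^2]
  = (1/5)[(25) + (5) + (5) + (5) + (5)] = 45/5 = 9.
(Exp terms are combined using exp(i*s)*conj(exp(i*t)) = exp(i*(s-t)), and sums of them are collapsed using the identity that for every m > 1 the m distinct m-th roots of unity sum to 0, e.g. 1 + exp(2*I*pi/3) + exp(-2*I*pi/3) = 0.)
A character is irreducible iff <chi, chi> = 1, so this representation is reducible.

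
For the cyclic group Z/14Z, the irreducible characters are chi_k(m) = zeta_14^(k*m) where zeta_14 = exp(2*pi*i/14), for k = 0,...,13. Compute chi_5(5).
chi_5(5) = zeta_14^25 = exp(-3*I*pi/7)

Explanation: chi_5(5) = zeta_14^(5*5) = zeta_14^25. Since zeta_14^14 = 1, this equals zeta_14^11 = exp(2*pi*i*11/14) = exp(-3*I*pi/7).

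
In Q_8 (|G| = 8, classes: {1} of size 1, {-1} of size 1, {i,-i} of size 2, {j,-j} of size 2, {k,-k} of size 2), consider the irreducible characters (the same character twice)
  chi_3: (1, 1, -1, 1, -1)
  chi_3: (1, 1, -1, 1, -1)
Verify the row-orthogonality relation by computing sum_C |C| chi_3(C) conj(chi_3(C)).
Sum = 8 = |G| = 8; so <chi_3, chi_3> = 1 (norm-1 confirms irreducibility).

Why: Compute term by term over conjugacy classes (|C| * chi_3(C) * conj(chi_3(C))):
  1*(1)*conj(1) + 1*(1)*conj(1) + 2*(-1)*conj(-1) + 2*(1)*conj(1) + 2*(-1)*conj(-1)
  = (1) + (1) + (2) + (2) + (2)
  = 8.
Dividing by |G| = 8 gives 8/8 = 1, matching the row-orthogonality relation <chi_3, chi_3> = [chi_3 = chi_3].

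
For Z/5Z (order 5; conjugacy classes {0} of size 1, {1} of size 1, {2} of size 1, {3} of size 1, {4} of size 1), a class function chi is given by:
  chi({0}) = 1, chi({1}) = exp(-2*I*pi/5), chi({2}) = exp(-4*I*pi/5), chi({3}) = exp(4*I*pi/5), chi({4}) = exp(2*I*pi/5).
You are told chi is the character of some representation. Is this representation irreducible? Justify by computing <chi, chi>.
Irreducible: <chi, chi> = 1.

Details: <chi, chi> = (1/|G|) sum_C |C| * |chi(C)|^2 = (1/5)[1*|1|^2 + 1*|exp(-2*I*pi/5)|^2 + 1*|exp(-4*I*pi/5)|^2 + 1*|exp(4*I*pi/5)|^2 + 1*|exp(2*I*pi/5)|^2]
  = (1/5)[(1) + (1) + (1) + (1) + (1)] = 5/5 = 1.
(Exp terms are combined using exp(i*s)*conj(exp(i*t)) = exp(i*(s-t)), and sums of them are collapsed using the identity that for every m > 1 the m distinct m-th roots of unity sum to 0, e.g. 1 + exp(2*I*pi/3) + exp(-2*I*pi/3) = 0.)
A character is irreducible iff <chi, chi> = 1, so this representation is irreducible.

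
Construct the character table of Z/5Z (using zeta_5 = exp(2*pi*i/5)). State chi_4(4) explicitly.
Character table of Z/5Z (irreps indexed chi_0,...,chi_4 with chi_k(m) = zeta_5^(k*m), zeta_5 = exp(2*pi*i/5)):
  irrep \ class  {0} (size 1)  {1} (size 1)    {2} (size 1)    {3} (size 1)    {4} (size 1)  
  chi_0          1             1               1               1               1             
  chi_1          1             exp(2*I*pi/5)   exp(4*I*pi/5)   exp(-4*I*pi/5)  exp(-2*I*pi/5)
  chi_2          1             exp(4*I*pi/5)   exp(-2*I*pi/5)  exp(2*I*pi/5)   exp(-4*I*pi/5)
  chi_3          1             exp(-4*I*pi/5)  exp(2*I*pi/5)   exp(-2*I*pi/5)  exp(4*I*pi/5) 
  chi_4          1             exp(-2*I*pi/5)  exp(-4*I*pi/5)  exp(4*I*pi/5)   exp(2*I*pi/5) 

Spot check: chi_4(4) = zeta_5^(4*4) = zeta_5^16 = exp(2*I*pi/5).

Reasoning: Z/5Z is abelian, so all 5 irreducible complex representations are 1-dimensional. They are given by chi_k(m) = zeta_5^(k*m) for k = 0,...,4. Row orthogonality: sum_m chi_k(m) conj(chi_l(m)) = 5 * [k = l].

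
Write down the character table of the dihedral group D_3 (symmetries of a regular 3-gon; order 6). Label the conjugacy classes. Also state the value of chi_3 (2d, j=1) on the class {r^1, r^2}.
Conjugacy classes: {e} of size 1, {r^1, r^2} of size 2, {s, sr, ..., sr^2} of size 3.
Character table:
  irrep \ class              {e} (size 1)  {r^1, r^2} (size 2)  {s, sr, ..., sr^2} (size 3)
  chi_1 (triv)               1             1                    1                          
  chi_2 (sign: r->1, s->-1)  1             1                    -1                         
  chi_3 (2d, j=1)            2             -1                   0                          

Spot check: chi_3 (2d, j=1) on {r^1, r^2} = -1.

Justification: D_3 has order 2*3 = 6 with 3 conjugacy classes, hence 3 irreducibles. Sum of squared dims 1 + 1 + 4 = 6 = |G|. Linear characters come from the abelianisation; the 2-dimensional irreps have character r^k -> 2*cos(2*pi*j*k/3), reflections -> 0.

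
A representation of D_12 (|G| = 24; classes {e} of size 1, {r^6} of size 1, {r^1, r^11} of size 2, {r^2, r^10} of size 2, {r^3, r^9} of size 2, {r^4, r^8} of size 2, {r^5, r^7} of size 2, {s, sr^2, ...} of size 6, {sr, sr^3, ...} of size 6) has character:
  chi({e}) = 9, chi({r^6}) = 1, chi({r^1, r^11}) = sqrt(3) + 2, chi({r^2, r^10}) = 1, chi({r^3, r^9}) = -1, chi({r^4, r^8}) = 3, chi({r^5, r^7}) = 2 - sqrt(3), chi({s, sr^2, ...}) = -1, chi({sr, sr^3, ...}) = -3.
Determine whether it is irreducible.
Not irreducible (reducible): <chi, chi> = 8 > 1.

<chi, chi> = (1/|G|) sum_C |C| * |chi(C)|^2 = (1/24)[1*|9|^2 + 1*|1|^2 + 2*|sqrt(3) + 2|^2 + 2*|1|^2 + 2*|-1|^2 + 2*|3|^2 + 2*|2 - sqrt(3)|^2 + 6*|-1|^2 + 6*|-3|^2]
  = (1/24)[(81) + (1) + (8*sqrt(3) + 14) + (2) + (2) + (18) + (14 - 8*sqrt(3)) + (6) + (54)] = 192/24 = 8.
A character is irreducible iff <chi, chi> = 1, so this representation is reducible.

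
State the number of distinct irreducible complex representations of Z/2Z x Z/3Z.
6

Argument: The number of irreducible complex representations of a finite group equals its number of conjugacy classes. Z/2Z x Z/3Z is abelian of order 6, so every element is its own conjugacy class: 6 classes, so Z/2Z x Z/3Z (order 6) has exactly 6 irreducible complex representations.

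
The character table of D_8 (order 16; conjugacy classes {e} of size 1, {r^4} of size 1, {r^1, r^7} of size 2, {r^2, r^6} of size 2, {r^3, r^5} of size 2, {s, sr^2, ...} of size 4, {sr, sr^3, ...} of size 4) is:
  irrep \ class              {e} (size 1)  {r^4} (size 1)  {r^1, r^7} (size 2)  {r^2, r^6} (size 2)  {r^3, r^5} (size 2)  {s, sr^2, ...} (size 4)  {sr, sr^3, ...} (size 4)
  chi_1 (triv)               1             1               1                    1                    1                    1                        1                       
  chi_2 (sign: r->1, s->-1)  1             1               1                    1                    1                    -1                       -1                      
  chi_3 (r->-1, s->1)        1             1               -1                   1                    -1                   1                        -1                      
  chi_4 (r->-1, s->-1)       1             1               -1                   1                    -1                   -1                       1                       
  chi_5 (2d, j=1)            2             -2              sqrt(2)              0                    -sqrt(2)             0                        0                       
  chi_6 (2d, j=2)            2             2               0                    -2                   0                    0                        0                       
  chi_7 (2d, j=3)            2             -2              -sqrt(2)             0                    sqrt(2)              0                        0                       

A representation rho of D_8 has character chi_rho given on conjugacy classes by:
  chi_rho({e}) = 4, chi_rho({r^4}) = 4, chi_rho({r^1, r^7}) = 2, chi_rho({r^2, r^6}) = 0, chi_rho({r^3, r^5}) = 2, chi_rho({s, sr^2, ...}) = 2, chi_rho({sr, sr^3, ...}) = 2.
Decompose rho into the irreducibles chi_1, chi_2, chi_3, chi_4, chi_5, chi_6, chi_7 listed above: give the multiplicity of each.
Multiplicities: chi_1: 2, chi_2: 0, chi_3: 0, chi_4: 0, chi_5: 0, chi_6: 1, chi_7: 0.

Reasoning: Use <chi_rho, chi> = (1/|G|) sum_C |C| * chi_rho(C) * conj(chi(C)) with |G| = 16 for each irreducible chi in the table:
  <chi_rho, chi_1> = (1/16)[1*(4)*conj(1) + 1*(4)*conj(1) + 2*(2)*conj(1) + 2*(0)*conj(1) + 2*(2)*conj(1) + 4*(2)*conj(1) + 4*(2)*conj(1)]
      = (1/16)[(4) + (4) + (4) + (0) + (4) + (8) + (8)] = 32/16 = 2
  <chi_rho, chi_2> = (1/16)[1*(4)*conj(1) + 1*(4)*conj(1) + 2*(2)*conj(1) + 2*(0)*conj(1) + 2*(2)*conj(1) + 4*(2)*conj(-1) + 4*(2)*conj(-1)]
      = (1/16)[(4) + (4) + (4) + (0) + (4) + (-8) + (-8)] = 0/16 = 0
  <chi_rho, chi_3> = (1/16)[1*(4)*conj(1) + 1*(4)*conj(1) + 2*(2)*conj(-1) + 2*(0)*conj(1) + 2*(2)*conj(-1) + 4*(2)*conj(1) + 4*(2)*conj(-1)]
      = (1/16)[(4) + (4) + (-4) + (0) + (-4) + (8) + (-8)] = 0/16 = 0
  <chi_rho, chi_4> = (1/16)[1*(4)*conj(1) + 1*(4)*conj(1) + 2*(2)*conj(-1) + 2*(0)*conj(1) + 2*(2)*conj(-1) + 4*(2)*conj(-1) + 4*(2)*conj(1)]
      = (1/16)[(4) + (4) + (-4) + (0) + (-4) + (-8) + (8)] = 0/16 = 0
  <chi_rho, chi_5> = (1/16)[1*(4)*conj(2) + 1*(4)*conj(-2) + 2*(2)*conj(sqrt(2)) + 2*(0)*conj(0) + 2*(2)*conj(-sqrt(2)) + 4*(2)*conj(0) + 4*(2)*conj(0)]
      = (1/16)[(8) + (-8) + (4*sqrt(2)) + (0) + (-4*sqrt(2)) + (0) + (0)] = 0/16 = 0
  <chi_rho, chi_6> = (1/16)[1*(4)*conj(2) + 1*(4)*conj(2) + 2*(2)*conj(0) + 2*(0)*conj(-2) + 2*(2)*conj(0) + 4*(2)*conj(0) + 4*(2)*conj(0)]
      = (1/16)[(8) + (8) + (0) + (0) + (0) + (0) + (0)] = 16/16 = 1
  <chi_rho, chi_7> = (1/16)[1*(4)*conj(2) + 1*(4)*conj(-2) + 2*(2)*conj(-sqrt(2)) + 2*(0)*conj(0) + 2*(2)*conj(sqrt(2)) + 4*(2)*conj(0) + 4*(2)*conj(0)]
      = (1/16)[(8) + (-8) + (-4*sqrt(2)) + (0) + (4*sqrt(2)) + (0) + (0)] = 0/16 = 0
Dimension check: dim(rho) = sum (mult * dim) = 2*1 + 0*1 + 0*1 + 0*1 + 0*2 + 1*2 + 0*2 = 4 = chi_rho(e) = 4.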